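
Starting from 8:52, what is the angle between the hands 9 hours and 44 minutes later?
First find the time 9 hours and 44 minutes after 8:52.
Total minutes: 8 x 60 + 52 + 9 x 60 + 44 = 1116.
1116 mod 720 = 396 minutes = 6:36.
Now compute the angle at 6:36:
Hour hand: 6 x 30 + 36 x 0.5 = 198 degrees
Minute hand: 36 x 6 = 216 degrees
Difference: |198 - 216| = 18 degrees
The angle is 18 degrees

Final answer: 18 degrees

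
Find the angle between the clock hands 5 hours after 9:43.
First find the time 5 hours after 9:43.
Total minutes: 9 x 60 + 43 + 5 x 60 + 0 = 883.
883 mod 720 = 163 minutes = 2:43.
Now compute the angle at 2:43:
Hour hand: 2 x 30 + 43 x 0.5 = 81.5 degrees
Minute hand: 43 x 6 = 258 degrees
Difference: |81.5 - 258| = 176.5 degrees
The angle is 176.5 degrees

Final answer: 176.5 degrees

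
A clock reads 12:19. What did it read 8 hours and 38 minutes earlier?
Starting time: 12:19 = 19 total minutes past 12:00
Subtracting: 8 hours and 38 minutes = 518 minutes
19 - 518 = -499 (negative, add 12 hours = 720) = 221 minutes
= 3 hours and 41 minutes past 12:00 = 3:41

Final answer: 3:41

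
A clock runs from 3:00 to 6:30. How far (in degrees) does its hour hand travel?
The hour hand moves 0.5 degrees per minute.
Time elapsed: 6:30 - 3:00 = 210 minutes
Angular displacement: 210 x 0.5 = 105 degrees

Final answer: 105 degrees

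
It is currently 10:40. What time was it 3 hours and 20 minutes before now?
Starting time: 10:40 = 640 total minutes past 12:00
Subtracting: 3 hours and 20 minutes = 200 minutes
640 - 200 = 440 minutes
= 7 hours and 20 minutes past 12:00 = 7:20

Final answer: 7:20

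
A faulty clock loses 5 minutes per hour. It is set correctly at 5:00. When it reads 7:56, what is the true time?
For every 60 true minutes, the faulty clock advances 55 minutes, so 1 faulty-clock minute corresponds to 60/55 true minutes.
From 5:00 to 7:56 on the faulty dial is 176 minutes.
True elapsed: 176 x 60/55 = 192 minutes = 3 hours and 12 minutes.
True time: 5:00 + 3 hours and 12 minutes = 8:12.

Final answer: 8:12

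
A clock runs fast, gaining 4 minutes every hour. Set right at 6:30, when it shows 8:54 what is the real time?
For every 60 true minutes, the faulty clock advances 64 minutes, so 1 faulty-clock minute corresponds to 60/64 true minutes.
From 6:30 to 8:54 on the faulty dial is 144 minutes.
True elapsed: 144 x 60/64 = 135 minutes = 2 hours and 15 minutes.
True time: 6:30 + 2 hours and 15 minutes = 8:45.

Final answer: 8:45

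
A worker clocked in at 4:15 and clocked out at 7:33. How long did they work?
From 4:15 to 7:33:
(7 x 60 + 33) - (4 x 60 + 15) = 453 - 255 = 198 minutes
= 3 hours and 18 minutes

Final answer: 3 hours and 18 minutes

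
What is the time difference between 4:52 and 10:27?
From 4:52 to 10:27:
(10 x 60 + 27) - (4 x 60 + 52) = 627 - 292 = 335 minutes
= 5 hours and 35 minutes

Final answer: 5 hours and 35 minutes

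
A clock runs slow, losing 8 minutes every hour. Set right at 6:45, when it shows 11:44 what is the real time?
For every 60 true minutes, the faulty clock advances 52 minutes, so 1 faulty-clock minute corresponds to 60/52 true minutes.
From 6:45 to 11:44 on the faulty dial is 299 minutes.
True elapsed: 299 x 60/52 = 345 minutes = 5 hours and 45 minutes.
True time: 6:45 + 5 hours and 45 minutes = 12:30.

Final answer: 12:30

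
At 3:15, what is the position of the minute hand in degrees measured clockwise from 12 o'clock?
The minute hand moves 6 degrees per minute.
At 3:15: 15 x 6 = 90 degrees

Final answer: 90 degrees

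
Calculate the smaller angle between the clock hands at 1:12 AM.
Hour hand position: 1 x 30 + 12 x 0.5 = 36 degrees
Minute hand position: 12 x 6 = 72 degrees
Difference: |36 - 72| = 36 degrees
The angle between the hands is 36 degrees

Final answer: 36 degrees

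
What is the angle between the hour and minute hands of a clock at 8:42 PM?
Hour hand position: 8 x 30 + 42 x 0.5 = 261 degrees
Minute hand position: 42 x 6 = 252 degrees
Difference: |261 - 252| = 9 degrees
The angle between the hands is 9 degrees

Final answer: 9 degrees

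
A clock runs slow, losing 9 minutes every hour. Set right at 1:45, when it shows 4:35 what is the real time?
For every 60 true minutes, the faulty clock advances 51 minutes, so 1 faulty-clock minute corresponds to 60/51 true minutes.
From 1:45 to 4:35 on the faulty dial is 170 minutes.
True elapsed: 170 x 60/51 = 200 minutes = 3 hours and 20 minutes.
True time: 1:45 + 3 hours and 20 minutes = 5:05.

Final answer: 5:05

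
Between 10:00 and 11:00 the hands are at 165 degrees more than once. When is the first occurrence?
At t minutes past 10:00, the hour hand is at 30 x 10 + 0.5t degrees and the minute hand is at 6t degrees.
The smaller angle between them is 165 degrees when |30H - 5.5t| = 165 or |30H - 5.5t| = 195.
With H = 10, solve 30 x 10 - 5.5t = +/- target for each target:
  t = (30 x 10 - 165) / 5.5 = 24.55
  t = (30 x 10 + 165) / 5.5 = 84.55 (outside (0, 60))
  t = (30 x 10 - 195) / 5.5 = 19.09
  t = (30 x 10 + 195) / 5.5 = 90 (outside (0, 60))
Valid solutions in (0, 60): {19.09, 24.55} minutes.
The first occurrence is t = 19.09 minutes.
The hands form a 165-degree angle at 19.09 minutes past 10:00.

Final answer: 19.09 minutes past 10:00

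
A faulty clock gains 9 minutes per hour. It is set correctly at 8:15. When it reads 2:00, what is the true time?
For every 60 true minutes, the faulty clock advances 69 minutes, so 1 faulty-clock minute corresponds to 60/69 true minutes.
From 8:15 to 2:00 on the faulty dial is 345 minutes.
True elapsed: 345 x 60/69 = 300 minutes = 5 hours.
True time: 8:15 + 5 hours = 1:15.

Final answer: 1:15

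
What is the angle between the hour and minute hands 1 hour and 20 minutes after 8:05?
First find the time 1 hour and 20 minutes after 8:05.
Total minutes: 8 x 60 + 5 + 1 x 60 + 20 = 565.
565 mod 720 = 565 minutes = 9:25.
Now compute the angle at 9:25:
Hour hand: 9 x 30 + 25 x 0.5 = 282.5 degrees
Minute hand: 25 x 6 = 150 degrees
Difference: |282.5 - 150| = 132.5 degrees
The angle is 132.5 degrees

Final answer: 132.5 degrees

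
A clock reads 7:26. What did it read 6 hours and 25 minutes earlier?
Starting time: 7:26 = 446 total minutes past 12:00
Subtracting: 6 hours and 25 minutes = 385 minutes
446 - 385 = 61 minutes
= 1 hour and 1 minute past 12:00 = 1:01

Final answer: 1:01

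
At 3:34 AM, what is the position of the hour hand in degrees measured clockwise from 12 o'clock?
The hour hand moves 30 degrees per hour and 0.5 degrees per minute.
At 3:34: (3) x 30 + 34 x 0.5 = 90 + 17 = 107 degrees

Final answer: 107 degrees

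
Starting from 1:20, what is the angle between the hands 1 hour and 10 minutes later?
First find the time 1 hour and 10 minutes after 1:20.
Total minutes: 1 x 60 + 20 + 1 x 60 + 10 = 150.
150 mod 720 = 150 minutes = 2:30.
Now compute the angle at 2:30:
Hour hand: 2 x 30 + 30 x 0.5 = 75 degrees
Minute hand: 30 x 6 = 180 degrees
Difference: |75 - 180| = 105 degrees
The angle is 105 degrees

Final answer: 105 degrees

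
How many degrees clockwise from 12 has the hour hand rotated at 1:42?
The hour hand moves 30 degrees per hour and 0.5 degrees per minute.
At 1:42: (1) x 30 + 42 x 0.5 = 30 + 21 = 51 degrees

Final answer: 51 degrees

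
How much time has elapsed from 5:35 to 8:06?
From 5:35 to 8:06:
(8 x 60 + 6) - (5 x 60 + 35) = 486 - 335 = 151 minutes
= 2 hours and 31 minutes

Final answer: 2 hours and 31 minutes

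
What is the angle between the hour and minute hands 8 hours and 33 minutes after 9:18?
First find the time 8 hours and 33 minutes after 9:18.
Total minutes: 9 x 60 + 18 + 8 x 60 + 33 = 1071.
1071 mod 720 = 351 minutes = 5:51.
Now compute the angle at 5:51:
Hour hand: 5 x 30 + 51 x 0.5 = 175.5 degrees
Minute hand: 51 x 6 = 306 degrees
Difference: |175.5 - 306| = 130.5 degrees
The angle is 130.5 degrees

Final answer: 130.5 degrees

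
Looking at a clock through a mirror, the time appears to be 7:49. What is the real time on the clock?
Reflection across the vertical (12-6) axis maps a hand at angle A degrees to (360 - A) degrees, which sends a reading of T minutes past 12:00 to (720 - T) minutes past 12:00.
Mirror reads 7:49 = 469 minutes past 12:00.
Actual time: (720 - 469) mod 720 = 251 minutes = 4:11.

Final answer: 4:11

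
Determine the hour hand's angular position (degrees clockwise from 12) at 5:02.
The hour hand moves 30 degrees per hour and 0.5 degrees per minute.
At 5:02: (5) x 30 + 2 x 0.5 = 150 + 1 = 151 degrees

Final answer: 151 degrees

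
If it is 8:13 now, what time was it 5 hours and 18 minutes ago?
Starting time: 8:13 = 493 total minutes past 12:00
Subtracting: 5 hours and 18 minutes = 318 minutes
493 - 318 = 175 minutes
= 2 hours and 55 minutes past 12:00 = 2:55

Final answer: 2:55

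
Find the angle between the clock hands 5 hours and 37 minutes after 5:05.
First find the time 5 hours and 37 minutes after 5:05.
Total minutes: 5 x 60 + 5 + 5 x 60 + 37 = 642.
642 mod 720 = 642 minutes = 10:42.
Now compute the angle at 10:42:
Hour hand: 10 x 30 + 42 x 0.5 = 321 degrees
Minute hand: 42 x 6 = 252 degrees
Difference: |321 - 252| = 69 degrees
The angle is 69 degrees

Final answer: 69 degrees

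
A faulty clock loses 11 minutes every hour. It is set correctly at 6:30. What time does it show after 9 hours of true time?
For every 60 true minutes, the faulty clock advances 60 - 11 = 49 minutes.
True elapsed: 9 hours = 540 minutes.
Faulty clock advances: 540 x 49/60 = 441 minutes (drift: 99 minutes behind).
Shown time: 6:30 + 441 minutes = 1:51.

Final answer: 1:51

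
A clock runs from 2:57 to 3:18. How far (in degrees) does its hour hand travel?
The hour hand moves 0.5 degrees per minute.
Time elapsed: 3:18 - 2:57 = 21 minutes
Angular displacement: 21 x 0.5 = 10.5 degrees

Final answer: 10.5 degrees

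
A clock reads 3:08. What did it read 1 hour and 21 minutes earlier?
Starting time: 3:08 = 188 total minutes past 12:00
Subtracting: 1 hour and 21 minutes = 81 minutes
188 - 81 = 107 minutes
= 1 hour and 47 minutes past 12:00 = 1:47

Final answer: 1:47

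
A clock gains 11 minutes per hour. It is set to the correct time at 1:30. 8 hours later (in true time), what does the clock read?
For every 60 true minutes, the faulty clock advances 60 + 11 = 71 minutes.
True elapsed: 8 hours = 480 minutes.
Faulty clock advances: 480 x 71/60 = 568 minutes (drift: 88 minutes ahead).
Shown time: 1:30 + 568 minutes = 10:58.

Final answer: 10:58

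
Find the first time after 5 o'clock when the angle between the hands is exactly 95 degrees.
At t minutes past 5:00, the hour hand is at 30 x 5 + 0.5t degrees and the minute hand is at 6t degrees.
The smaller angle between them is 95 degrees when |30H - 5.5t| = 95 or |30H - 5.5t| = 265.
With H = 5, solve 30 x 5 - 5.5t = +/- target for each target:
  t = (30 x 5 - 95) / 5.5 = 10
  t = (30 x 5 + 95) / 5.5 = 44.55
  t = (30 x 5 - 265) / 5.5 = -20.91 (outside (0, 60))
  t = (30 x 5 + 265) / 5.5 = 75.45 (outside (0, 60))
Valid solutions in (0, 60): {10, 44.55} minutes.
The first occurrence is t = 10 minutes.
The hands form a 95-degree angle at 10 minutes past 5:00.

Final answer: 10 minutes past 5:00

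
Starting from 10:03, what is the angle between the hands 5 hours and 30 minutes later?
First find the time 5 hours and 30 minutes after 10:03.
Total minutes: 10 x 60 + 3 + 5 x 60 + 30 = 933.
933 mod 720 = 213 minutes = 3:33.
Now compute the angle at 3:33:
Hour hand: 3 x 30 + 33 x 0.5 = 106.5 degrees
Minute hand: 33 x 6 = 198 degrees
Difference: |106.5 - 198| = 91.5 degrees
The angle is 91.5 degrees

Final answer: 91.5 degrees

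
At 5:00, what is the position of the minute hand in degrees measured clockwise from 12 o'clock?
The minute hand moves 6 degrees per minute.
At 5:00: 0 x 6 = 0 degrees

Final answer: 0 degrees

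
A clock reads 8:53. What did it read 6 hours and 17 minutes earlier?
Starting time: 8:53 = 533 total minutes past 12:00
Subtracting: 6 hours and 17 minutes = 377 minutes
533 - 377 = 156 minutes
= 2 hours and 36 minutes past 12:00 = 2:36

Final answer: 2:36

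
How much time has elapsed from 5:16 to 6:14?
From 5:16 to 6:14:
(6 x 60 + 14) - (5 x 60 + 16) = 374 - 316 = 58 minutes
= 58 minutes

Final answer: 58 minutes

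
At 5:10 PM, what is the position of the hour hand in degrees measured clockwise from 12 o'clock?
The hour hand moves 30 degrees per hour and 0.5 degrees per minute.
At 5:10: (5) x 30 + 10 x 0.5 = 150 + 5 = 155 degrees

Final answer: 155 degrees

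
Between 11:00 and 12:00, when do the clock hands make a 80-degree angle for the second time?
At t minutes past 11:00, the hour hand is at 30 x 11 + 0.5t degrees and the minute hand is at 6t degrees.
The smaller angle between them is 80 degrees when |30H - 5.5t| = 80 or |30H - 5.5t| = 280.
With H = 11, solve 30 x 11 - 5.5t = +/- target for each target:
  t = (30 x 11 - 80) / 5.5 = 45.45
  t = (30 x 11 + 80) / 5.5 = 74.55 (outside (0, 60))
  t = (30 x 11 - 280) / 5.5 = 9.09
  t = (30 x 11 + 280) / 5.5 = 110.91 (outside (0, 60))
Valid solutions in (0, 60): {9.09, 45.45} minutes.
The second occurrence is t = 45.45 minutes.
The hands form a 80-degree angle at 45.45 minutes past 11:00.

Final answer: 45.45 minutes past 11:00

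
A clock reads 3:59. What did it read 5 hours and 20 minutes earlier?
Starting time: 3:59 = 239 total minutes past 12:00
Subtracting: 5 hours and 20 minutes = 320 minutes
239 - 320 = -81 (negative, add 12 hours = 720) = 639 minutes
= 10 hours and 39 minutes past 12:00 = 10:39

Final answer: 10:39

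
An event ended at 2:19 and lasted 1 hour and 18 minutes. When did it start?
Starting time: 2:19 = 139 total minutes past 12:00
Subtracting: 1 hour and 18 minutes = 78 minutes
139 - 78 = 61 minutes
= 1 hour and 1 minute past 12:00 = 1:01

Final answer: 1:01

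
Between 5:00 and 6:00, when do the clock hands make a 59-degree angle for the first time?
At t minutes past 5:00, the hour hand is at 30 x 5 + 0.5t degrees and the minute hand is at 6t degrees.
The smaller angle between them is 59 degrees when |30H - 5.5t| = 59 or |30H - 5.5t| = 301.
With H = 5, solve 30 x 5 - 5.5t = +/- target for each target:
  t = (30 x 5 - 59) / 5.5 = 16.55
  t = (30 x 5 + 59) / 5.5 = 38
  t = (30 x 5 - 301) / 5.5 = -27.45 (outside (0, 60))
  t = (30 x 5 + 301) / 5.5 = 82 (outside (0, 60))
Valid solutions in (0, 60): {16.55, 38} minutes.
The first occurrence is t = 16.55 minutes.
The hands form a 59-degree angle at 16.55 minutes past 5:00.

Final answer: 16.55 minutes past 5:00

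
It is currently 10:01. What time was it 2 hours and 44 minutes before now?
Starting time: 10:01 = 601 total minutes past 12:00
Subtracting: 2 hours and 44 minutes = 164 minutes
601 - 164 = 437 minutes
= 7 hours and 17 minutes past 12:00 = 7:17

Final answer: 7:17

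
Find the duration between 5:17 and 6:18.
From 5:17 to 6:18:
(6 x 60 + 18) - (5 x 60 + 17) = 378 - 317 = 61 minutes
= 1 hour and 1 minute

Final answer: 1 hour and 1 minute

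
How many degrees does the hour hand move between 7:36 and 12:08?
The hour hand moves 0.5 degrees per minute.
Time elapsed: 12:08 - 7:36 = 272 minutes
Angular displacement: 272 x 0.5 = 136 degrees

Final answer: 136 degrees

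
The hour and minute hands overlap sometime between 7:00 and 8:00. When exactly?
The minute hand gains 5.5 degrees per minute on the hour hand.
At 7:00, the hour hand is at 210 degrees and the minute hand is at 0 degrees.
The gap is 210 degrees. Time to close: 210/5.5 = 60 x 7/11 = 38.18 minutes.
The hands overlap at 38.18 minutes past 7:00.

Final answer: 38.18 minutes past 7:00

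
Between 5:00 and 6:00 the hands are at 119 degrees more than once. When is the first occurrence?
At t minutes past 5:00, the hour hand is at 30 x 5 + 0.5t degrees and the minute hand is at 6t degrees.
The smaller angle between them is 119 degrees when |30H - 5.5t| = 119 or |30H - 5.5t| = 241.
With H = 5, solve 30 x 5 - 5.5t = +/- target for each target:
  t = (30 x 5 - 119) / 5.5 = 5.64
  t = (30 x 5 + 119) / 5.5 = 48.91
  t = (30 x 5 - 241) / 5.5 = -16.55 (outside (0, 60))
  t = (30 x 5 + 241) / 5.5 = 71.09 (outside (0, 60))
Valid solutions in (0, 60): {5.64, 48.91} minutes.
The first occurrence is t = 5.64 minutes.
The hands form a 119-degree angle at 5.64 minutes past 5:00.

Final answer: 5.64 minutes past 5:00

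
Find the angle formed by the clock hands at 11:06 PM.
Hour hand position: 11 x 30 + 6 x 0.5 = 333 degrees
Minute hand position: 6 x 6 = 36 degrees
Difference: |333 - 36| = 297 degrees
Since 297 > 180, the smaller angle is 360 - 297 = 63 degrees

Final answer: 63 degrees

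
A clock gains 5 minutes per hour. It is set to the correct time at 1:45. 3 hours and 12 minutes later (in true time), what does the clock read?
For every 60 true minutes, the faulty clock advances 60 + 5 = 65 minutes.
True elapsed: 3 hours and 12 minutes = 192 minutes.
Faulty clock advances: 192 x 65/60 = 208 minutes (drift: 16 minutes ahead).
Shown time: 1:45 + 208 minutes = 5:13.

Final answer: 5:13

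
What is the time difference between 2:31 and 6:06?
From 2:31 to 6:06:
(6 x 60 + 6) - (2 x 60 + 31) = 366 - 151 = 215 minutes
= 3 hours and 35 minutes

Final answer: 3 hours and 35 minutes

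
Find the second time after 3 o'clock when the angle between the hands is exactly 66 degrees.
At t minutes past 3:00, the hour hand is at 30 x 3 + 0.5t degrees and the minute hand is at 6t degrees.
The smaller angle between them is 66 degrees when |30H - 5.5t| = 66 or |30H - 5.5t| = 294.
With H = 3, solve 30 x 3 - 5.5t = +/- target for each target:
  t = (30 x 3 - 66) / 5.5 = 4.36
  t = (30 x 3 + 66) / 5.5 = 28.36
  t = (30 x 3 - 294) / 5.5 = -37.09 (outside (0, 60))
  t = (30 x 3 + 294) / 5.5 = 69.82 (outside (0, 60))
Valid solutions in (0, 60): {4.36, 28.36} minutes.
The second occurrence is t = 28.36 minutes.
The hands form a 66-degree angle at 28.36 minutes past 3:00.

Final answer: 28.36 minutes past 3:00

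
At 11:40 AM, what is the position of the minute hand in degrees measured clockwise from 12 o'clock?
The minute hand moves 6 degrees per minute.
At 11:40: 40 x 6 = 240 degrees

Final answer: 240 degrees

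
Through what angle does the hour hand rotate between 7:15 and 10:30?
The hour hand moves 0.5 degrees per minute.
Time elapsed: 10:30 - 7:15 = 195 minutes
Angular displacement: 195 x 0.5 = 97.5 degrees

Final answer: 97.5 degrees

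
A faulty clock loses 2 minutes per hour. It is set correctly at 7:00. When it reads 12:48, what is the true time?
For every 60 true minutes, the faulty clock advances 58 minutes, so 1 faulty-clock minute corresponds to 60/58 true minutes.
From 7:00 to 12:48 on the faulty dial is 348 minutes.
True elapsed: 348 x 60/58 = 360 minutes = 6 hours.
True time: 7:00 + 6 hours = 1:00.

Final answer: 1:00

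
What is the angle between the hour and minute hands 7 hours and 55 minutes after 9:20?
First find the time 7 hours and 55 minutes after 9:20.
Total minutes: 9 x 60 + 20 + 7 x 60 + 55 = 1035.
1035 mod 720 = 315 minutes = 5:15.
Now compute the angle at 5:15:
Hour hand: 5 x 30 + 15 x 0.5 = 157.5 degrees
Minute hand: 15 x 6 = 90 degrees
Difference: |157.5 - 90| = 67.5 degrees
The angle is 67.5 degrees

Final answer: 67.5 degrees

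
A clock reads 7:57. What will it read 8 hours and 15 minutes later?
Starting time: 7:57
Adding 15 minutes to 57 minutes: 57 + 15 = 72 minutes = 1 hour and 12 minutes
Adding 8 hours: 7 + 8 + 1 (carry) = 16 - 12 = 4
Final time: 4:12

Final answer: 4:12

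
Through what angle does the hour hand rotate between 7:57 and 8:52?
The hour hand moves 0.5 degrees per minute.
Time elapsed: 8:52 - 7:57 = 55 minutes
Angular displacement: 55 x 0.5 = 27.5 degrees

Final answer: 27.5 degrees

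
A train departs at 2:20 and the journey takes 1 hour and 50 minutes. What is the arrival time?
Starting time: 2:20
Adding 50 minutes to 20 minutes: 20 + 50 = 70 minutes = 1 hour and 10 minutes
Adding 1 hour: 2 + 1 + 1 (carry) = 4
Final time: 4:10

Final answer: 4:10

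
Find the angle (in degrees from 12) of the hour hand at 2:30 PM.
The hour hand moves 30 degrees per hour and 0.5 degrees per minute.
At 2:30: (2) x 30 + 30 x 0.5 = 60 + 15 = 75 degrees

Final answer: 75 degrees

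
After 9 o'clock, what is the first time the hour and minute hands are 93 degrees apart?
At t minutes past 9:00, the hour hand is at 30 x 9 + 0.5t degrees and the minute hand is at 6t degrees.
The smaller angle between them is 93 degrees when |30H - 5.5t| = 93 or |30H - 5.5t| = 267.
With H = 9, solve 30 x 9 - 5.5t = +/- target for each target:
  t = (30 x 9 - 93) / 5.5 = 32.18
  t = (30 x 9 + 93) / 5.5 = 66 (outside (0, 60))
  t = (30 x 9 - 267) / 5.5 = 0.55
  t = (30 x 9 + 267) / 5.5 = 97.64 (outside (0, 60))
Valid solutions in (0, 60): {0.55, 32.18} minutes.
The first occurrence is t = 0.55 minutes.
The hands form a 93-degree angle at 0.55 minutes past 9:00.

Final answer: 0.55 minutes past 9:00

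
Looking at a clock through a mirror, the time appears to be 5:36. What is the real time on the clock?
Reflection across the vertical (12-6) axis maps a hand at angle A degrees to (360 - A) degrees, which sends a reading of T minutes past 12:00 to (720 - T) minutes past 12:00.
Mirror reads 5:36 = 336 minutes past 12:00.
Actual time: (720 - 336) mod 720 = 384 minutes = 6:24.

Final answer: 6:24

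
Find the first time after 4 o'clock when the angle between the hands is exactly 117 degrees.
At t minutes past 4:00, the hour hand is at 30 x 4 + 0.5t degrees and the minute hand is at 6t degrees.
The smaller angle between them is 117 degrees when |30H - 5.5t| = 117 or |30H - 5.5t| = 243.
With H = 4, solve 30 x 4 - 5.5t = +/- target for each target:
  t = (30 x 4 - 117) / 5.5 = 0.55
  t = (30 x 4 + 117) / 5.5 = 43.09
  t = (30 x 4 - 243) / 5.5 = -22.36 (outside (0, 60))
  t = (30 x 4 + 243) / 5.5 = 66 (outside (0, 60))
Valid solutions in (0, 60): {0.55, 43.09} minutes.
The first occurrence is t = 0.55 minutes.
The hands form a 117-degree angle at 0.55 minutes past 4:00.

Final answer: 0.55 minutes past 4:00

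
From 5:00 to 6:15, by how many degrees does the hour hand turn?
The hour hand moves 0.5 degrees per minute.
Time elapsed: 6:15 - 5:00 = 75 minutes
Angular displacement: 75 x 0.5 = 37.5 degrees

Final answer: 37.5 degrees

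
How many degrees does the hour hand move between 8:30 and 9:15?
The hour hand moves 0.5 degrees per minute.
Time elapsed: 9:15 - 8:30 = 45 minutes
Angular displacement: 45 x 0.5 = 22.5 degrees

Final answer: 22.5 degrees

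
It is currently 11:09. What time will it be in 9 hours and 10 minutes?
Starting time: 11:09
Adding 10 minutes to 9 minutes: 9 + 10 = 19 minutes
Adding 9 hours: 11 + 9 = 20 - 12 = 8
Final time: 8:19

Final answer: 8:19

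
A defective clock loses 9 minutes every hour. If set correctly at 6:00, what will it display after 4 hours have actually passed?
For every 60 true minutes, the faulty clock advances 60 - 9 = 51 minutes.
True elapsed: 4 hours = 240 minutes.
Faulty clock advances: 240 x 51/60 = 204 minutes (drift: 36 minutes behind).
Shown time: 6:00 + 204 minutes = 9:24.

Final answer: 9:24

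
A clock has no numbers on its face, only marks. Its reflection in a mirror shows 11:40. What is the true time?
Reflection across the vertical (12-6) axis maps a hand at angle A degrees to (360 - A) degrees, which sends a reading of T minutes past 12:00 to (720 - T) minutes past 12:00.
Mirror reads 11:40 = 700 minutes past 12:00.
Actual time: (720 - 700) mod 720 = 20 minutes = 12:20.

Final answer: 12:20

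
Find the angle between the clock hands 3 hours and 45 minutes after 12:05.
First find the time 3 hours and 45 minutes after 12:05.
Total minutes: 12 x 60 + 5 + 3 x 60 + 45 = 950.
950 mod 720 = 230 minutes = 3:50.
Now compute the angle at 3:50:
Hour hand: 3 x 30 + 50 x 0.5 = 115 degrees
Minute hand: 50 x 6 = 300 degrees
Difference: |115 - 300| = 185 degrees
Smaller angle: 360 - 185 = 175 degrees

Final answer: 175 degrees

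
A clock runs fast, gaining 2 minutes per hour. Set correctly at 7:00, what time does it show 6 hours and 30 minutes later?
For every 60 true minutes, the faulty clock advances 60 + 2 = 62 minutes.
True elapsed: 6 hours and 30 minutes = 390 minutes.
Faulty clock advances: 390 x 62/60 = 403 minutes (drift: 13 minutes ahead).
Shown time: 7:00 + 403 minutes = 1:43.

Final answer: 1:43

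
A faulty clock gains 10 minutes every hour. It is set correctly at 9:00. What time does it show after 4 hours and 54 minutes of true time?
For every 60 true minutes, the faulty clock advances 60 + 10 = 70 minutes.
True elapsed: 4 hours and 54 minutes = 294 minutes.
Faulty clock advances: 294 x 70/60 = 343 minutes (drift: 49 minutes ahead).
Shown time: 9:00 + 343 minutes = 2:43.

Final answer: 2:43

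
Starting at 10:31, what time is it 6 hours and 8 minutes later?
Starting time: 10:31
Adding 8 minutes to 31 minutes: 31 + 8 = 39 minutes
Adding 6 hours: 10 + 6 = 16 - 12 = 4
Final time: 4:39

Final answer: 4:39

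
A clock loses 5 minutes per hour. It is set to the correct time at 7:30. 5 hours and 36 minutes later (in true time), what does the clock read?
For every 60 true minutes, the faulty clock advances 60 - 5 = 55 minutes.
True elapsed: 5 hours and 36 minutes = 336 minutes.
Faulty clock advances: 336 x 55/60 = 308 minutes (drift: 28 minutes behind).
Shown time: 7:30 + 308 minutes = 12:38.

Final answer: 12:38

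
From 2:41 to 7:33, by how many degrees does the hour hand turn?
The hour hand moves 0.5 degrees per minute.
Time elapsed: 7:33 - 2:41 = 292 minutes
Angular displacement: 292 x 0.5 = 146 degrees

Final answer: 146 degrees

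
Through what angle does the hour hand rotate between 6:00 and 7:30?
The hour hand moves 0.5 degrees per minute.
Time elapsed: 7:30 - 6:00 = 90 minutes
Angular displacement: 90 x 0.5 = 45 degrees

Final answer: 45 degrees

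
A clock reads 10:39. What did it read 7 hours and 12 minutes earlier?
Starting time: 10:39 = 639 total minutes past 12:00
Subtracting: 7 hours and 12 minutes = 432 minutes
639 - 432 = 207 minutes
= 3 hours and 27 minutes past 12:00 = 3:27

Final answer: 3:27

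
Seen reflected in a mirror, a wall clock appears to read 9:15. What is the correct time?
Reflection across the vertical (12-6) axis maps a hand at angle A degrees to (360 - A) degrees, which sends a reading of T minutes past 12:00 to (720 - T) minutes past 12:00.
Mirror reads 9:15 = 555 minutes past 12:00.
Actual time: (720 - 555) mod 720 = 165 minutes = 2:45.

Final answer: 2:45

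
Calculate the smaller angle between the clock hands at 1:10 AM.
Hour hand position: 1 x 30 + 10 x 0.5 = 35 degrees
Minute hand position: 10 x 6 = 60 degrees
Difference: |35 - 60| = 25 degrees
The angle between the hands is 25 degrees

Final answer: 25 degrees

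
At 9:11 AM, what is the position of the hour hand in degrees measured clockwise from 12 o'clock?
The hour hand moves 30 degrees per hour and 0.5 degrees per minute.
At 9:11: (9) x 30 + 11 x 0.5 = 270 + 5.5 = 275.5 degrees

Final answer: 275.5 degrees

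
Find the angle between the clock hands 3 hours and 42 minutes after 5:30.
First find the time 3 hours and 42 minutes after 5:30.
Total minutes: 5 x 60 + 30 + 3 x 60 + 42 = 552.
552 mod 720 = 552 minutes = 9:12.
Now compute the angle at 9:12:
Hour hand: 9 x 30 + 12 x 0.5 = 276 degrees
Minute hand: 12 x 6 = 72 degrees
Difference: |276 - 72| = 204 degrees
Smaller angle: 360 - 204 = 156 degrees

Final answer: 156 degrees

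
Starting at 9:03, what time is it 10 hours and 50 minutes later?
Starting time: 9:03
Adding 50 minutes to 3 minutes: 3 + 50 = 53 minutes
Adding 10 hours: 9 + 10 = 19 - 12 = 7
Final time: 7:53

Final answer: 7:53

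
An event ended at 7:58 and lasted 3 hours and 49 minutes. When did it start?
Starting time: 7:58 = 478 total minutes past 12:00
Subtracting: 3 hours and 49 minutes = 229 minutes
478 - 229 = 249 minutes
= 4 hours and 9 minutes past 12:00 = 4:09

Final answer: 4:09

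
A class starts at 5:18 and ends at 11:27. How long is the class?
From 5:18 to 11:27:
(11 x 60 + 27) - (5 x 60 + 18) = 687 - 318 = 369 minutes
= 6 hours and 9 minutes

Final answer: 6 hours and 9 minutes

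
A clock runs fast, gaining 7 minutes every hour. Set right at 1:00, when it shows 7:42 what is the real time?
For every 60 true minutes, the faulty clock advances 67 minutes, so 1 faulty-clock minute corresponds to 60/67 true minutes.
From 1:00 to 7:42 on the faulty dial is 402 minutes.
True elapsed: 402 x 60/67 = 360 minutes = 6 hours.
True time: 1:00 + 6 hours = 7:00.

Final answer: 7:00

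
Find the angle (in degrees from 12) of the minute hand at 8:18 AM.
The minute hand moves 6 degrees per minute.
At 8:18: 18 x 6 = 108 degrees

Final answer: 108 degrees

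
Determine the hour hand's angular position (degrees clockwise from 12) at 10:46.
The hour hand moves 30 degrees per hour and 0.5 degrees per minute.
At 10:46: (10) x 30 + 46 x 0.5 = 300 + 23 = 323 degrees

Final answer: 323 degrees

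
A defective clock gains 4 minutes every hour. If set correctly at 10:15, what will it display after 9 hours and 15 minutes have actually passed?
For every 60 true minutes, the faulty clock advances 60 + 4 = 64 minutes.
True elapsed: 9 hours and 15 minutes = 555 minutes.
Faulty clock advances: 555 x 64/60 = 592 minutes (drift: 37 minutes ahead).
Shown time: 10:15 + 592 minutes = 8:07.

Final answer: 8:07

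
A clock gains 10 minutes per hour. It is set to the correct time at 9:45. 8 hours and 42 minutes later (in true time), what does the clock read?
For every 60 true minutes, the faulty clock advances 60 + 10 = 70 minutes.
True elapsed: 8 hours and 42 minutes = 522 minutes.
Faulty clock advances: 522 x 70/60 = 609 minutes (drift: 87 minutes ahead).
Shown time: 9:45 + 609 minutes = 7:54.

Final answer: 7:54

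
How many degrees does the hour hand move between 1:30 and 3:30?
The hour hand moves 0.5 degrees per minute.
Time elapsed: 3:30 - 1:30 = 120 minutes
Angular displacement: 120 x 0.5 = 60 degrees

Final answer: 60 degrees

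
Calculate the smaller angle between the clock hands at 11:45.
Hour hand position: 11 x 30 + 45 x 0.5 = 352.5 degrees
Minute hand position: 45 x 6 = 270 degrees
Difference: |352.5 - 270| = 82.5 degrees
The angle between the hands is 82.5 degrees

Final answer: 82.5 degrees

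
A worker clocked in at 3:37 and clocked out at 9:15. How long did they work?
From 3:37 to 9:15:
(9 x 60 + 15) - (3 x 60 + 37) = 555 - 217 = 338 minutes
= 5 hours and 38 minutes

Final answer: 5 hours and 38 minutes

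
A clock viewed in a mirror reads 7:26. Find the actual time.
Reflection across the vertical (12-6) axis maps a hand at angle A degrees to (360 - A) degrees, which sends a reading of T minutes past 12:00 to (720 - T) minutes past 12:00.
Mirror reads 7:26 = 446 minutes past 12:00.
Actual time: (720 - 446) mod 720 = 274 minutes = 4:34.

Final answer: 4:34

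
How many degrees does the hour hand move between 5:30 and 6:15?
The hour hand moves 0.5 degrees per minute.
Time elapsed: 6:15 - 5:30 = 45 minutes
Angular displacement: 45 x 0.5 = 22.5 degrees

Final answer: 22.5 degrees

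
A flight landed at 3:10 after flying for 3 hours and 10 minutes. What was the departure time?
Starting time: 3:10 = 190 total minutes past 12:00
Subtracting: 3 hours and 10 minutes = 190 minutes
190 - 190 = 0 minutes
= 0 minutes past 12:00 = 12:00

Final answer: 12:00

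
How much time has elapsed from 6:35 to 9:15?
From 6:35 to 9:15:
(9 x 60 + 15) - (6 x 60 + 35) = 555 - 395 = 160 minutes
= 2 hours and 40 minutes

Final answer: 2 hours and 40 minutes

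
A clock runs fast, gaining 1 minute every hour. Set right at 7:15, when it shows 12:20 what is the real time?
For every 60 true minutes, the faulty clock advances 61 minutes, so 1 faulty-clock minute corresponds to 60/61 true minutes.
From 7:15 to 12:20 on the faulty dial is 305 minutes.
True elapsed: 305 x 60/61 = 300 minutes = 5 hours.
True time: 7:15 + 5 hours = 12:15.

Final answer: 12:15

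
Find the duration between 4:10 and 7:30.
From 4:10 to 7:30:
(7 x 60 + 30) - (4 x 60 + 10) = 450 - 250 = 200 minutes
= 3 hours and 20 minutes

Final answer: 3 hours and 20 minutes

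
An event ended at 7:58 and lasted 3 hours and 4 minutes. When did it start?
Starting time: 7:58 = 478 total minutes past 12:00
Subtracting: 3 hours and 4 minutes = 184 minutes
478 - 184 = 294 minutes
= 4 hours and 54 minutes past 12:00 = 4:54

Final answer: 4:54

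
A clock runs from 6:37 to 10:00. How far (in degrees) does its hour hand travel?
The hour hand moves 0.5 degrees per minute.
Time elapsed: 10:00 - 6:37 = 203 minutes
Angular displacement: 203 x 0.5 = 101.5 degrees

Final answer: 101.5 degrees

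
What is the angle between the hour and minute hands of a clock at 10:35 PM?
Hour hand position: 10 x 30 + 35 x 0.5 = 317.5 degrees
Minute hand position: 35 x 6 = 210 degrees
Difference: |317.5 - 210| = 107.5 degrees
The angle between the hands is 107.5 degrees

Final answer: 107.5 degrees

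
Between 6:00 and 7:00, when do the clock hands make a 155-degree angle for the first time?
At t minutes past 6:00, the hour hand is at 30 x 6 + 0.5t degrees and the minute hand is at 6t degrees.
The smaller angle between them is 155 degrees when |30H - 5.5t| = 155 or |30H - 5.5t| = 205.
With H = 6, solve 30 x 6 - 5.5t = +/- target for each target:
  t = (30 x 6 - 155) / 5.5 = 4.55
  t = (30 x 6 + 155) / 5.5 = 60.91 (outside (0, 60))
  t = (30 x 6 - 205) / 5.5 = -4.55 (outside (0, 60))
  t = (30 x 6 + 205) / 5.5 = 70 (outside (0, 60))
Valid solutions in (0, 60): {4.55} minutes.
The first occurrence is t = 4.55 minutes.
The hands form a 155-degree angle at 4.55 minutes past 6:00.

Final answer: 4.55 minutes past 6:00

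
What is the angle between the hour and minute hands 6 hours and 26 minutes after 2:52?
First find the time 6 hours and 26 minutes after 2:52.
Total minutes: 2 x 60 + 52 + 6 x 60 + 26 = 558.
558 mod 720 = 558 minutes = 9:18.
Now compute the angle at 9:18:
Hour hand: 9 x 30 + 18 x 0.5 = 279 degrees
Minute hand: 18 x 6 = 108 degrees
Difference: |279 - 108| = 171 degrees
The angle is 171 degrees

Final answer: 171 degrees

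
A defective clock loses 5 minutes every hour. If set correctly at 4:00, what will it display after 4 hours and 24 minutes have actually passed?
For every 60 true minutes, the faulty clock advances 60 - 5 = 55 minutes.
True elapsed: 4 hours and 24 minutes = 264 minutes.
Faulty clock advances: 264 x 55/60 = 242 minutes (drift: 22 minutes behind).
Shown time: 4:00 + 242 minutes = 8:02.

Final answer: 8:02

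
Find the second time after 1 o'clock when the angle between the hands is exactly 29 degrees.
At t minutes past 1:00, the hour hand is at 30 x 1 + 0.5t degrees and the minute hand is at 6t degrees.
The smaller angle between them is 29 degrees when |30H - 5.5t| = 29 or |30H - 5.5t| = 331.
With H = 1, solve 30 x 1 - 5.5t = +/- target for each target:
  t = (30 x 1 - 29) / 5.5 = 0.18
  t = (30 x 1 + 29) / 5.5 = 10.73
  t = (30 x 1 - 331) / 5.5 = -54.73 (outside (0, 60))
  t = (30 x 1 + 331) / 5.5 = 65.64 (outside (0, 60))
Valid solutions in (0, 60): {0.18, 10.73} minutes.
The second occurrence is t = 10.73 minutes.
The hands form a 29-degree angle at 10.73 minutes past 1:00.

Final answer: 10.73 minutes past 1:00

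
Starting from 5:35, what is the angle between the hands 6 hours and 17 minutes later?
First find the time 6 hours and 17 minutes after 5:35.
Total minutes: 5 x 60 + 35 + 6 x 60 + 17 = 712.
712 mod 720 = 712 minutes = 11:52.
Now compute the angle at 11:52:
Hour hand: 11 x 30 + 52 x 0.5 = 356 degrees
Minute hand: 52 x 6 = 312 degrees
Difference: |356 - 312| = 44 degrees
The angle is 44 degrees

Final answer: 44 degrees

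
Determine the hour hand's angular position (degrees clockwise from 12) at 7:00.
The hour hand moves 30 degrees per hour and 0.5 degrees per minute.
At 7:00: (7) x 30 + 0 x 0.5 = 210 + 0 = 210 degrees

Final answer: 210 degrees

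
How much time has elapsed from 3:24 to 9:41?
From 3:24 to 9:41:
(9 x 60 + 41) - (3 x 60 + 24) = 581 - 204 = 377 minutes
= 6 hours and 17 minutes

Final answer: 6 hours and 17 minutes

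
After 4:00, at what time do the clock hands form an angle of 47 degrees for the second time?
At t minutes past 4:00, the hour hand is at 30 x 4 + 0.5t degrees and the minute hand is at 6t degrees.
The smaller angle between them is 47 degrees when |30H - 5.5t| = 47 or |30H - 5.5t| = 313.
With H = 4, solve 30 x 4 - 5.5t = +/- target for each target:
  t = (30 x 4 - 47) / 5.5 = 13.27
  t = (30 x 4 + 47) / 5.5 = 30.36
  t = (30 x 4 - 313) / 5.5 = -35.09 (outside (0, 60))
  t = (30 x 4 + 313) / 5.5 = 78.73 (outside (0, 60))
Valid solutions in (0, 60): {13.27, 30.36} minutes.
The second occurrence is t = 30.36 minutes.
The hands form a 47-degree angle at 30.36 minutes past 4:00.

Final answer: 30.36 minutes past 4:00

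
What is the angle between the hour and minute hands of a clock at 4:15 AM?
Hour hand position: 4 x 30 + 15 x 0.5 = 127.5 degrees
Minute hand position: 15 x 6 = 90 degrees
Difference: |127.5 - 90| = 37.5 degrees
The angle between the hands is 37.5 degrees

Final answer: 37.5 degrees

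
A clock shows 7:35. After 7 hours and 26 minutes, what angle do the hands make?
First find the time 7 hours and 26 minutes after 7:35.
Total minutes: 7 x 60 + 35 + 7 x 60 + 26 = 901.
901 mod 720 = 181 minutes = 3:01.
Now compute the angle at 3:01:
Hour hand: 3 x 30 + 1 x 0.5 = 90.5 degrees
Minute hand: 1 x 6 = 6 degrees
Difference: |90.5 - 6| = 84.5 degrees
The angle is 84.5 degrees

Final answer: 84.5 degrees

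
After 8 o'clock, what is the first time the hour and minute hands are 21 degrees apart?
At t minutes past 8:00, the hour hand is at 30 x 8 + 0.5t degrees and the minute hand is at 6t degrees.
The smaller angle between them is 21 degrees when |30H - 5.5t| = 21 or |30H - 5.5t| = 339.
With H = 8, solve 30 x 8 - 5.5t = +/- target for each target:
  t = (30 x 8 - 21) / 5.5 = 39.82
  t = (30 x 8 + 21) / 5.5 = 47.45
  t = (30 x 8 - 339) / 5.5 = -18 (outside (0, 60))
  t = (30 x 8 + 339) / 5.5 = 105.27 (outside (0, 60))
Valid solutions in (0, 60): {39.82, 47.45} minutes.
The first occurrence is t = 39.82 minutes.
The hands form a 21-degree angle at 39.82 minutes past 8:00.

Final answer: 39.82 minutes past 8:00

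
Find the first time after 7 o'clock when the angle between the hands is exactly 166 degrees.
At t minutes past 7:00, the hour hand is at 30 x 7 + 0.5t degrees and the minute hand is at 6t degrees.
The smaller angle between them is 166 degrees when |30H - 5.5t| = 166 or |30H - 5.5t| = 194.
With H = 7, solve 30 x 7 - 5.5t = +/- target for each target:
  t = (30 x 7 - 166) / 5.5 = 8
  t = (30 x 7 + 166) / 5.5 = 68.36 (outside (0, 60))
  t = (30 x 7 - 194) / 5.5 = 2.91
  t = (30 x 7 + 194) / 5.5 = 73.45 (outside (0, 60))
Valid solutions in (0, 60): {2.91, 8} minutes.
The first occurrence is t = 2.91 minutes.
The hands form a 166-degree angle at 2.91 minutes past 7:00.

Final answer: 2.91 minutes past 7:00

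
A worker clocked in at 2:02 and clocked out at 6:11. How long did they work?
From 2:02 to 6:11:
(6 x 60 + 11) - (2 x 60 + 2) = 371 - 122 = 249 minutes
= 4 hours and 9 minutes

Final answer: 4 hours and 9 minutes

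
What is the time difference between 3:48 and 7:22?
From 3:48 to 7:22:
(7 x 60 + 22) - (3 x 60 + 48) = 442 - 228 = 214 minutes
= 3 hours and 34 minutes

Final answer: 3 hours and 34 minutes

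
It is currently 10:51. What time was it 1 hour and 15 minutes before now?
Starting time: 10:51 = 651 total minutes past 12:00
Subtracting: 1 hour and 15 minutes = 75 minutes
651 - 75 = 576 minutes
= 9 hours and 36 minutes past 12:00 = 9:36

Final answer: 9:36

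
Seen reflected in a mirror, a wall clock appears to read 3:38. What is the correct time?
Reflection across the vertical (12-6) axis maps a hand at angle A degrees to (360 - A) degrees, which sends a reading of T minutes past 12:00 to (720 - T) minutes past 12:00.
Mirror reads 3:38 = 218 minutes past 12:00.
Actual time: (720 - 218) mod 720 = 502 minutes = 8:22.

Final answer: 8:22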